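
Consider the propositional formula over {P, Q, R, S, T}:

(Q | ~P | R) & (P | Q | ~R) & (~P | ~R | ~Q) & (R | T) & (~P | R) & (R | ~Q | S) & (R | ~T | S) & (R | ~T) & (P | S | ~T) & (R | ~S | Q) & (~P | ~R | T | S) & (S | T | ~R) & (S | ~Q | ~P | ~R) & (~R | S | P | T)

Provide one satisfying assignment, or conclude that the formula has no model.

P=0, Q=1, R=1, S=1, T=1

Try R = 1.
Try P = 0.
Unit clause (Q) forces Q = 1.
Try S = 1.
No clause remains; T is free.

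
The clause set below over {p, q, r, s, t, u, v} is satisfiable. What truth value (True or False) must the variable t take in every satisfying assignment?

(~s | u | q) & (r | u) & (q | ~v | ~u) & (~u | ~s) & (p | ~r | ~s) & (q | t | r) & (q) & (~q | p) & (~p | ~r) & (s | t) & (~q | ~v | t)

Suppose t = 0.
The clause (q) is unit, so q = 1.
The clause (p) is unit, so p = 1.
The clause (~r) is unit, so r = 0.
The clause (u) is unit, so u = 1.
The clause (~s) is unit, so s = 0.
That conflicts with the unit clause (s).
So every satisfying assignment has t = True.

True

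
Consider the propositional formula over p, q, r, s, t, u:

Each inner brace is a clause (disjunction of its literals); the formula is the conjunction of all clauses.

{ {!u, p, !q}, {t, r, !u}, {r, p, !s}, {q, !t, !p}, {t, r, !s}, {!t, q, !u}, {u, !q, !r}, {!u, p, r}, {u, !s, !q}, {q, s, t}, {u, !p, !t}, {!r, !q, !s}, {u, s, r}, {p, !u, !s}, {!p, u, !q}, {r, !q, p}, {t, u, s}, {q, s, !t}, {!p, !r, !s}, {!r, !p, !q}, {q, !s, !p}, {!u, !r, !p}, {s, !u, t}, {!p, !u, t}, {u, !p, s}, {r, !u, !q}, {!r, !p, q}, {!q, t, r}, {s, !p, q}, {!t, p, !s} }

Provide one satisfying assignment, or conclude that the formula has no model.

p ↦ false; q ↦ false; r ↦ true; s ↦ true; t ↦ false; u ↦ false

Try u = false.
Try q = false.
Try t = false.
The clause (s) is unit, so s = true.
The clause (r) is unit, so r = true.
The clause (!p) is unit, so p = false.
Every clause now holds.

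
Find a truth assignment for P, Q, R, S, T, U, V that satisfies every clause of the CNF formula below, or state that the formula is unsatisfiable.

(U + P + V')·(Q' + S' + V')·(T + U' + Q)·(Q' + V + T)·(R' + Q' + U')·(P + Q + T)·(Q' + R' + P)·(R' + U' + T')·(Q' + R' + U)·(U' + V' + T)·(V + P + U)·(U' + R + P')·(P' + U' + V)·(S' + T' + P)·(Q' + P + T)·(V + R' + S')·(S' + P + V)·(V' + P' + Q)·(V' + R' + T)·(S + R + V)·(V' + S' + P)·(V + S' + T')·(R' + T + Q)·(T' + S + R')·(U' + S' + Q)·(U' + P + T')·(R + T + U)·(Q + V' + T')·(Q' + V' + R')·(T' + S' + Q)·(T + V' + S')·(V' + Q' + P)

P ↦ 1, Q ↦ 1, R ↦ 0, S ↦ 0, T ↦ 1, U ↦ 0, V ↦ 1

Suppose U = 0.
Suppose P = 1.
Suppose Q = 1.
(R') alone gives R = 0.
(T) alone gives T = 1.
Suppose S = 0.
(V) alone gives V = 1.
All clauses are satisfied.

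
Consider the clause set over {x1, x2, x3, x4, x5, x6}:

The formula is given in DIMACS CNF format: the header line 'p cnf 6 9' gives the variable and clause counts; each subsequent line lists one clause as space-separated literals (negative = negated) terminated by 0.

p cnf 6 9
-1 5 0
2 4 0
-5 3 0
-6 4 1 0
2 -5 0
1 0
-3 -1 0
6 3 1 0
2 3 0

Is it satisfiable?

From the singleton clause (x1), x1 = True.
From the singleton clause (x5), x5 = True.
From the singleton clause (x3), x3 = True.
But (¬x3) is also a unit clause — contradiction.
No assignment satisfies every clause.

No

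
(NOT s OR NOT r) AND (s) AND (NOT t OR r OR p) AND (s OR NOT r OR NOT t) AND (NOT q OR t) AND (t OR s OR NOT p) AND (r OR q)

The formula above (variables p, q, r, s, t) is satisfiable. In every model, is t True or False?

Suppose t = false.
Unit clause (s) forces s = true.
Unit clause (NOT r) forces r = false.
Unit clause (NOT q) forces q = false.
Now (q) is unsatisfied and unit — conflict.
So every satisfying assignment has t = True.

True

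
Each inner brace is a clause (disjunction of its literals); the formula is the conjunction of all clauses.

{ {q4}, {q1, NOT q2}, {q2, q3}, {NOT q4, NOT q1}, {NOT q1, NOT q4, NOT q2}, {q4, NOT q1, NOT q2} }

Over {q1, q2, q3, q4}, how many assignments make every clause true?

1

There are 2^4 = 16 truth assignments over (q1, q2, q3, q4).
Check each against the 6 clauses (columns in the order q1, q2, q3, q4):
  F F F F  ✗ fails (q4)
  F F F T  ✗ fails (q2 OR q3)
  F F T F  ✗ fails (q4)
  F F T T  ✓ satisfies all
  F T F F  ✗ fails (q4)
  F T F T  ✗ fails (q1 OR NOT q2)
  F T T F  ✗ fails (q4)
  F T T T  ✗ fails (q1 OR NOT q2)
  T F F F  ✗ fails (q4)
  T F F T  ✗ fails (q2 OR q3)
  T F T F  ✗ fails (q4)
  T F T T  ✗ fails (NOT q4 OR NOT q1)
  T T F F  ✗ fails (q4)
  T T F T  ✗ fails (NOT q4 OR NOT q1)
  T T T F  ✗ fails (q4)
  T T T T  ✗ fails (NOT q4 OR NOT q1)
1 of the 16 rows is a model.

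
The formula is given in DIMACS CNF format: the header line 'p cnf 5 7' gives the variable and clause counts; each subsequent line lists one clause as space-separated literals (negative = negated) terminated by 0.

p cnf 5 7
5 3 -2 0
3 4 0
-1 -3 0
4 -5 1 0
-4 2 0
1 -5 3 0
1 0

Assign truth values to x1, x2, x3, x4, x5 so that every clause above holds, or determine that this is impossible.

x1: True; x2: True; x3: False; x4: True; x5: True

From the singleton clause (x1), x1 = True.
From the singleton clause (¬x3), x3 = False.
From the singleton clause (x4), x4 = True.
From the singleton clause (x2), x2 = True.
From the singleton clause (x5), x5 = True.
This assignment satisfies each clause.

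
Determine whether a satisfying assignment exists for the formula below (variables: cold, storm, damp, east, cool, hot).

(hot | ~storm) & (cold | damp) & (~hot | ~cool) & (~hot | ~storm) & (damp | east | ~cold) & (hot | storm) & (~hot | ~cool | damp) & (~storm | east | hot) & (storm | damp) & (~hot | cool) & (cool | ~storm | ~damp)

Case hot = 1:
The clause (~cool) is unit, so cool = 0.
That conflicts with the unit clause (cool).
So hot must be the other value — set hot = 0.
The clause (~storm) is unit, so storm = 0.
That conflicts with the unit clause (storm).
Neither hot = 1 nor hot = 0 works.
No assignment satisfies every clause.

No, unsatisfiable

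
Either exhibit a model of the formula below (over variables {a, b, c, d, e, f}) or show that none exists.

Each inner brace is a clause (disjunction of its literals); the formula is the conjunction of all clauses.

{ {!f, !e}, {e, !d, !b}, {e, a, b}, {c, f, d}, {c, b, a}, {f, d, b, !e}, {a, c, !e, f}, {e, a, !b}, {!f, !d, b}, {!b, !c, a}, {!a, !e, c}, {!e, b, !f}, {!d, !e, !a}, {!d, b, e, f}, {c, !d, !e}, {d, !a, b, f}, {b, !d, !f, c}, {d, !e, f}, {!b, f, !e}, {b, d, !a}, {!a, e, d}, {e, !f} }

a ↦ false, b ↦ false, c ↦ true, d ↦ true, e ↦ true, f ↦ false

Suppose f = false.
Suppose c = true.
Suppose b = false.
Suppose e = true.
Unit clause (d) forces d = true.
Unit clause (!a) forces a = false.
This assignment satisfies each clause.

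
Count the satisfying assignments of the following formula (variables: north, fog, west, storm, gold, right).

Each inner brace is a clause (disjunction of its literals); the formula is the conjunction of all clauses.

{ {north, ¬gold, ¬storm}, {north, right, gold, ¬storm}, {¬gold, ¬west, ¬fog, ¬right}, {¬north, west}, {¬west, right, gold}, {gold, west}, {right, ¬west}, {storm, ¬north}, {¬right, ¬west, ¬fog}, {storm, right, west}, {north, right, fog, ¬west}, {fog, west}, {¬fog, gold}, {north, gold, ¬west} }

There are 2^6 = 64 truth assignments over (north, fog, west, storm, gold, right).
Split on right. With right = True, the clauses containing right are satisfied and ¬right drops from the rest; 4 of the 2^5 = 32 assignments to the other variables satisfy what remains.
With right = False, by the same count on the reduced clause set, 0 assignments work.
(One model: north=F, fog=F, west=T, storm=F, gold=T, right=T.)
Total: 4 + 0 = 4.

4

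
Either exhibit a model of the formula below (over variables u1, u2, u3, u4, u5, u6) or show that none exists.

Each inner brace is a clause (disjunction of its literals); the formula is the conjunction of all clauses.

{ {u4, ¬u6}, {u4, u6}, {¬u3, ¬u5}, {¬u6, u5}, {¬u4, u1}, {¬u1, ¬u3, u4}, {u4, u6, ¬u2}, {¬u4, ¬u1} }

UNSATISFIABLE

Branch on u4: set u4 = True.
Unit clause (u1) forces u1 = True.
That conflicts with the unit clause (¬u1).
Backtrack on u4: now try u4 = False.
Unit clause (¬u6) forces u6 = False.
That conflicts with the unit clause (u6).
Neither u4 = True nor u4 = False works.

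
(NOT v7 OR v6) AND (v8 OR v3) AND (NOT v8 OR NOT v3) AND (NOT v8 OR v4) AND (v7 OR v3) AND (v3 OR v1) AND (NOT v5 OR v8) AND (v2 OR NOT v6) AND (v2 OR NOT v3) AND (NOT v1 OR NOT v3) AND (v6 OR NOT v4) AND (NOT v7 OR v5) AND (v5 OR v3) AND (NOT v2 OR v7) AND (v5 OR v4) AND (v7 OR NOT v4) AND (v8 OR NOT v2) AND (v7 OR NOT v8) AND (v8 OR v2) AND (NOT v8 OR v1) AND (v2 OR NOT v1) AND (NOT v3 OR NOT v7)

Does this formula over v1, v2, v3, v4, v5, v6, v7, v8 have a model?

Branch on v7: set v7 = true.
(v6) alone gives v6 = true.
(v2) alone gives v2 = true.
(v5) alone gives v5 = true.
(v8) alone gives v8 = true.
(NOT v3) alone gives v3 = false.
(v4) alone gives v4 = true.
(v1) alone gives v1 = true.
All clauses are satisfied.
A satisfying assignment: v1=true, v2=true, v3=false, v4=true, v5=true, v6=true, v7=true, v8=true.

Yes, satisfiable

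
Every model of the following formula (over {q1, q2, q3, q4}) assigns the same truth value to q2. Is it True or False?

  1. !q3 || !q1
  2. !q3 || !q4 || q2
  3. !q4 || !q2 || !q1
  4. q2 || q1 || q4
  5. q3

True

Suppose q2 = false.
From the singleton clause (q3), q3 = true.
From the singleton clause (!q1), q1 = false.
From the singleton clause (!q4), q4 = false.
That conflicts with the unit clause (q4).
So every satisfying assignment has q2 = True.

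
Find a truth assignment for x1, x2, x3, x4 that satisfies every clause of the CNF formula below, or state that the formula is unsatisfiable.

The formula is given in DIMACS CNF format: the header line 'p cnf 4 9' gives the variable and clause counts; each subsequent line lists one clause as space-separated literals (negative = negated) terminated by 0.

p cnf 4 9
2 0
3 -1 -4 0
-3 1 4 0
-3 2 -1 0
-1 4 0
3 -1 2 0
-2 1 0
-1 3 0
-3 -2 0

Unit clause (x2) forces x2 = True.
Unit clause (x1) forces x1 = True.
Unit clause (x4) forces x4 = True.
Unit clause (x3) forces x3 = True.
But (¬x3) is also a unit clause — contradiction.

UNSATISFIABLE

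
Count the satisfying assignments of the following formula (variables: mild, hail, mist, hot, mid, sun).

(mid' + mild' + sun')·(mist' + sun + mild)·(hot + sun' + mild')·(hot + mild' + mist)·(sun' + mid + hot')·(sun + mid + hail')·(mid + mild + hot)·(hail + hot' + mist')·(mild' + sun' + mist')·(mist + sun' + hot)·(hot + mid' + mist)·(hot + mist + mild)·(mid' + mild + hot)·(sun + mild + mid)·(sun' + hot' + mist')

11

There are 2^6 = 64 truth assignments over (mild, hail, mist, hot, mid, sun).
Split on mild. With mild = 1, the clauses containing mild are satisfied and mild' drops from the rest; 7 of the 2^5 = 32 assignments to the other variables satisfy what remains.
With mild = 0, by the same count on the reduced clause set, 4 assignments work.
Total: 7 + 4 = 11.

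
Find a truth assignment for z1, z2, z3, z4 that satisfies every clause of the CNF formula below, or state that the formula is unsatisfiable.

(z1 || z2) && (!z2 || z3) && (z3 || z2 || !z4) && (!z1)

(!z1) alone gives z1 = false.
(z2) alone gives z2 = true.
(z3) alone gives z3 = true.
All clauses hold; z4 can take either value.

z1 ↦ false; z2 ↦ true; z3 ↦ true; z4 ↦ false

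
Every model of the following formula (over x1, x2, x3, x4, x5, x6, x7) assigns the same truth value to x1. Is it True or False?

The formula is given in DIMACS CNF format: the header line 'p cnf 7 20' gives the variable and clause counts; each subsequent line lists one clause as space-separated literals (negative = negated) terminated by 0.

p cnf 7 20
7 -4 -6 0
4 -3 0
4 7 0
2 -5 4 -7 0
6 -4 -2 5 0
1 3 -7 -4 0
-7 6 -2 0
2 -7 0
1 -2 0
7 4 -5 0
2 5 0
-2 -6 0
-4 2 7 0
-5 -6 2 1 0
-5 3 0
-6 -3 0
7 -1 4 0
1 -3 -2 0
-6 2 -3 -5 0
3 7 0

True

Suppose x1 = False.
(¬x2) alone gives x2 = False.
(¬x7) alone gives x7 = False.
(x4) alone gives x4 = True.
But (¬x4) is also a unit clause — contradiction.
So every satisfying assignment has x1 = True.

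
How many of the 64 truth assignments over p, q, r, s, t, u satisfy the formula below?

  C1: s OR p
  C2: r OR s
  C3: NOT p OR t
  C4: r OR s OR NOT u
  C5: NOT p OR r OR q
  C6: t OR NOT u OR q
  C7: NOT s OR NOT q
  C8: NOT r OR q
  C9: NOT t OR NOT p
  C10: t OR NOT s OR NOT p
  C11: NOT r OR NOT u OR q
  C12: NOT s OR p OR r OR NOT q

There are 2^6 = 64 truth assignments over (p, q, r, s, t, u).
Split on p. With p = true, the clauses containing p are satisfied and NOT p drops from the rest; 0 of the 2^5 = 32 assignments to the other variables satisfy what remains.
With p = false, by the same count on the reduced clause set, 3 assignments work.
(One model: p=F, q=F, r=F, s=T, t=F, u=F.)
Total: 0 + 3 = 3.

3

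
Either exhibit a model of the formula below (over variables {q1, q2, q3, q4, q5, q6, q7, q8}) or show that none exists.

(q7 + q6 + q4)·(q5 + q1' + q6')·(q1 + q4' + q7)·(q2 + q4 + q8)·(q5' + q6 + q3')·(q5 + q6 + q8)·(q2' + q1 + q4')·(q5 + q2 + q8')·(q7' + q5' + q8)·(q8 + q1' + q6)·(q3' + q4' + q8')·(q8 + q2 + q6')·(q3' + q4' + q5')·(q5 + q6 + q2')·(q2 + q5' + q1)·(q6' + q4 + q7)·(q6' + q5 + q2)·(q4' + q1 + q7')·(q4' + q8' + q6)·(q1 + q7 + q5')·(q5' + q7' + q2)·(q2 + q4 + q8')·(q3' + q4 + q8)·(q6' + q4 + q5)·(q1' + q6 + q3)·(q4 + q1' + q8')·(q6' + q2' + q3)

q1: 0, q2: 1, q3: 0, q4: 0, q5: 1, q6: 0, q7: 1, q8: 1

Case q7 = 1:
Case q5 = 1:
(q8) alone gives q8 = 1.
(q2) alone gives q2 = 1.
Case q6 = 0:
(q3') alone gives q3 = 0.
(q4') alone gives q4 = 0.
(q1') alone gives q1 = 0.
Every clause now holds.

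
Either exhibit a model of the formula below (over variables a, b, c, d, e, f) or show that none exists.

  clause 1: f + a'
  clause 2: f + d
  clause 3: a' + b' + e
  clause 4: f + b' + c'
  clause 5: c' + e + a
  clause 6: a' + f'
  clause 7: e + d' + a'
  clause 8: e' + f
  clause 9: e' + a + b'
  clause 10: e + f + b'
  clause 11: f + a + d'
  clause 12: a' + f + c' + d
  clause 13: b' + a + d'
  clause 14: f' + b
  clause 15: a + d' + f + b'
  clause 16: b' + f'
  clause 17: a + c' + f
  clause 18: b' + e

Branch on f: set f = 1.
Unit clause (a') forces a = 0.
Unit clause (b) forces b = 1.
But (b') is also a unit clause — contradiction.
Undo f and try f = 0.
Unit clause (a') forces a = 0.
Unit clause (d) forces d = 1.
But (d') is also a unit clause — contradiction.
Both values of f lead to a conflict.

UNSATISFIABLE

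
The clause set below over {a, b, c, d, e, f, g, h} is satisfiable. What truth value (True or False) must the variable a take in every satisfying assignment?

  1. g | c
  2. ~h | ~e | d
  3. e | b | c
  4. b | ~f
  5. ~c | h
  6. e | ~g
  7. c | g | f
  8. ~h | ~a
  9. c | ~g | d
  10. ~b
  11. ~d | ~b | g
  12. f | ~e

Suppose a = 1.
(~h) alone gives h = 0.
(~c) alone gives c = 0.
(g) alone gives g = 1.
(e) alone gives e = 1.
(d) alone gives d = 1.
(~b) alone gives b = 0.
(~f) alone gives f = 0.
That conflicts with the unit clause (f).
So every satisfying assignment has a = False.

False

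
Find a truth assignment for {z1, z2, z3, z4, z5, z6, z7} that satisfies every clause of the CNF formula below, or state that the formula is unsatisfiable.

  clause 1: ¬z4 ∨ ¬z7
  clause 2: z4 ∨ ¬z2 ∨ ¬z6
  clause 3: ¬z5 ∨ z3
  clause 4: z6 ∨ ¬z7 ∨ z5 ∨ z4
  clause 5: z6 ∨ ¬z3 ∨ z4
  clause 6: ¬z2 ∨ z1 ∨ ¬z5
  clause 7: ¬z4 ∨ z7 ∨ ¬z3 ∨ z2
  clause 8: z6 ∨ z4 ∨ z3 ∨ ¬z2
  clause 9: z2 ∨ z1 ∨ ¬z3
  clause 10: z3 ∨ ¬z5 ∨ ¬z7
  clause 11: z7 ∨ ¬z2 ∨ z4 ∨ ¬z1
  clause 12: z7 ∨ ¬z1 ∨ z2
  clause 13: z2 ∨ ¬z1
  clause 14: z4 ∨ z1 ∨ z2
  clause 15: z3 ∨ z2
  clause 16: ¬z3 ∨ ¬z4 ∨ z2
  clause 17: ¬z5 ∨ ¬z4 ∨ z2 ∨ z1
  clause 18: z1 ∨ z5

z1 ↦ True,  z2 ↦ True,  z3 ↦ True,  z4 ↦ True,  z5 ↦ True,  z6 ↦ True,  z7 ↦ False

Try z4 = True.
From the singleton clause (¬z7), z7 = False.
Try z5 = True.
From the singleton clause (z3), z3 = True.
From the singleton clause (z2), z2 = True.
From the singleton clause (z1), z1 = True.
All clauses hold; z6 can take either value.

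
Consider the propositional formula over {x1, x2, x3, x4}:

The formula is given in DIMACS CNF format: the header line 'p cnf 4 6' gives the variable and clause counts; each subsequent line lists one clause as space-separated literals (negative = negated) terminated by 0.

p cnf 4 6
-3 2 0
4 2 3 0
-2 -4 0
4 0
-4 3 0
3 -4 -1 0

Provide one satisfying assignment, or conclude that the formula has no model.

Unit clause (x4) forces x4 = True.
Unit clause (¬x2) forces x2 = False.
Unit clause (¬x3) forces x3 = False.
But (x3) is also a unit clause — contradiction.

UNSATISFIABLE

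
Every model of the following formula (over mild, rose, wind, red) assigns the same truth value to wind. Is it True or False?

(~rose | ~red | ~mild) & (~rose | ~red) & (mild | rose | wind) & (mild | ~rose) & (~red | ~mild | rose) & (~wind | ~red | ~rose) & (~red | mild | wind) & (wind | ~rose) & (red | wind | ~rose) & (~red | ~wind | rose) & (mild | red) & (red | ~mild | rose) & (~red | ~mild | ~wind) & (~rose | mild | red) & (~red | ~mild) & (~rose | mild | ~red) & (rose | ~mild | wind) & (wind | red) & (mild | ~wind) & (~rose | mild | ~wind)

Suppose wind = 0.
Unit clause (~rose) forces rose = 0.
Unit clause (mild) forces mild = 1.
Now (~mild) is unsatisfied and unit — conflict.
So every satisfying assignment has wind = True.

True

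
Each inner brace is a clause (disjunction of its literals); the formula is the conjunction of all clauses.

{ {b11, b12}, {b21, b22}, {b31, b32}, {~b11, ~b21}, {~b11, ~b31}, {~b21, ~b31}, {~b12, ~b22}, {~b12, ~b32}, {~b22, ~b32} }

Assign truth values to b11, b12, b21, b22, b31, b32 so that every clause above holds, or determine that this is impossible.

Try b11 = 1.
The clause (~b21) is unit, so b21 = 0.
The clause (b22) is unit, so b22 = 1.
The clause (~b31) is unit, so b31 = 0.
The clause (b32) is unit, so b32 = 1.
Now (~b32) is unsatisfied and unit — conflict.
That branch fails; take b11 = 0 instead.
The clause (b12) is unit, so b12 = 1.
The clause (~b22) is unit, so b22 = 0.
The clause (b21) is unit, so b21 = 1.
The clause (~b31) is unit, so b31 = 0.
The clause (b32) is unit, so b32 = 1.
Now (~b32) is unsatisfied and unit — conflict.
Either choice for b11 ends in contradiction.

UNSATISFIABLE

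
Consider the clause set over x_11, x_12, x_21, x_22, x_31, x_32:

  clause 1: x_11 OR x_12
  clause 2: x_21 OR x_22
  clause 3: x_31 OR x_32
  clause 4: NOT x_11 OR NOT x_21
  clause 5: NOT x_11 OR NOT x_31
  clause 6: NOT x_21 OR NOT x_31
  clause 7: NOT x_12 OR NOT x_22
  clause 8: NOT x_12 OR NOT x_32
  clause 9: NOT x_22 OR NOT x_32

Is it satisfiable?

Case x_11 = true:
From the singleton clause (NOT x_21), x_21 = false.
From the singleton clause (x_22), x_22 = true.
From the singleton clause (NOT x_31), x_31 = false.
From the singleton clause (x_32), x_32 = true.
But (NOT x_32) is also a unit clause — contradiction.
Backtrack on x_11: now try x_11 = false.
From the singleton clause (x_12), x_12 = true.
From the singleton clause (NOT x_22), x_22 = false.
From the singleton clause (x_21), x_21 = true.
From the singleton clause (NOT x_31), x_31 = false.
From the singleton clause (x_32), x_32 = true.
But (NOT x_32) is also a unit clause — contradiction.
Neither x_11 = true nor x_11 = false works.
No assignment satisfies every clause.

No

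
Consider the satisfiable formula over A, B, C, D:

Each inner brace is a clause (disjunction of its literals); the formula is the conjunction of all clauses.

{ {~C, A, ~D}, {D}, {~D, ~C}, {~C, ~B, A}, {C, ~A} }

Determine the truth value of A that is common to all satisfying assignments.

False

Suppose A = 1.
(D) alone gives D = 1.
(~C) alone gives C = 0.
Now (C) is unsatisfied and unit — conflict.
So every satisfying assignment has A = False.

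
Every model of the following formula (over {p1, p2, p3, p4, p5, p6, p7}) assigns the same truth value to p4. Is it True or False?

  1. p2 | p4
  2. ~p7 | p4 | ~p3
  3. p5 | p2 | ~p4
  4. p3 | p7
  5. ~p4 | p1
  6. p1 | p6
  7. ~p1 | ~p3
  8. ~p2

Suppose p4 = 0.
Unit clause (p2) forces p2 = 1.
Now (~p2) is unsatisfied and unit — conflict.
So every satisfying assignment has p4 = True.

True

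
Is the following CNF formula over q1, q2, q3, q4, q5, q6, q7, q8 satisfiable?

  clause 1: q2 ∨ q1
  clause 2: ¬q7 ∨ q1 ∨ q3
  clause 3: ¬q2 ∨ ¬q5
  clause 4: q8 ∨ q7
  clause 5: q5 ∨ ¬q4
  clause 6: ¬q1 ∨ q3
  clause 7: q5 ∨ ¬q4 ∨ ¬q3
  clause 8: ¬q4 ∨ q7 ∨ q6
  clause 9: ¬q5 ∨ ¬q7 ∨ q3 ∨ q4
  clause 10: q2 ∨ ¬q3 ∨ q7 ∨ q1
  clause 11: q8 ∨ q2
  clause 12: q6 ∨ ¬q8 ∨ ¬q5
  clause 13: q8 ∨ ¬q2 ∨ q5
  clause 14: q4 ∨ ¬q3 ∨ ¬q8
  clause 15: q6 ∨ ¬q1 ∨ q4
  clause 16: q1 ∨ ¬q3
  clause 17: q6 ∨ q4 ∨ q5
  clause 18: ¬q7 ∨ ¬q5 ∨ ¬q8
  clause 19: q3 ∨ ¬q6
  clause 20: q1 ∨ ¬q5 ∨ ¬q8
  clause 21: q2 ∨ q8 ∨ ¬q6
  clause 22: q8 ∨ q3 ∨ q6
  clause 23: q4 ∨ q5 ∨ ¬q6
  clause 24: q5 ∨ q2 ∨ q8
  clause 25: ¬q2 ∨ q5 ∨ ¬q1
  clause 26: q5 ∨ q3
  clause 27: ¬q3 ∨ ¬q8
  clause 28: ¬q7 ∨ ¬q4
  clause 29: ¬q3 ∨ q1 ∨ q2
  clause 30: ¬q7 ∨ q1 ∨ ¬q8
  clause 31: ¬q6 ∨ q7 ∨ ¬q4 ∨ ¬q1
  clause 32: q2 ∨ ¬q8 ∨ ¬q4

No

Case q2 = True:
The clause (¬q5) is unit, so q5 = False.
The clause (¬q4) is unit, so q4 = False.
The clause (q8) is unit, so q8 = True.
The clause (¬q3) is unit, so q3 = False.
Now (q3) is unsatisfied and unit — conflict.
That branch fails; take q2 = False instead.
The clause (q1) is unit, so q1 = True.
The clause (q3) is unit, so q3 = True.
The clause (q8) is unit, so q8 = True.
Now (¬q8) is unsatisfied and unit — conflict.
Either choice for q2 ends in contradiction.
No assignment satisfies every clause.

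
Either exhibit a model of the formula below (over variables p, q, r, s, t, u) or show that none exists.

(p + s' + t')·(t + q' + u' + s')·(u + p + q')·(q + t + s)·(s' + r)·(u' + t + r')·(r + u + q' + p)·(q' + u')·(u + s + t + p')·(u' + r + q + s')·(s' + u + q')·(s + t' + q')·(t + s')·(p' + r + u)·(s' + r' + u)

p: 0; q: 0; r: 0; s: 0; t: 1; u: 0

Branch on s: set s = 0.
Branch on q: set q = 0.
The clause (t) is unit, so t = 1.
Branch on p: set p = 0.
Every clause is now satisfied; r, u are unconstrained.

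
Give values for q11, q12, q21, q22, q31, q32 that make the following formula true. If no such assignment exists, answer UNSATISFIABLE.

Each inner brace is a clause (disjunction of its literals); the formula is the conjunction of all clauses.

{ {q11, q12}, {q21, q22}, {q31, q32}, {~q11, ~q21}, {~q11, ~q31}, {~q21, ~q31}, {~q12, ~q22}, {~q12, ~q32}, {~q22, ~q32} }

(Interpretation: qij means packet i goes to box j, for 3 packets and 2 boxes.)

Suppose q11 = 1.
From the singleton clause (~q21), q21 = 0.
From the singleton clause (q22), q22 = 1.
From the singleton clause (~q31), q31 = 0.
From the singleton clause (q32), q32 = 1.
That conflicts with the unit clause (~q32).
Backtrack on q11: now try q11 = 0.
From the singleton clause (q12), q12 = 1.
From the singleton clause (~q22), q22 = 0.
From the singleton clause (q21), q21 = 1.
From the singleton clause (~q31), q31 = 0.
From the singleton clause (q32), q32 = 1.
That conflicts with the unit clause (~q32).
Either choice for q11 ends in contradiction.

UNSATISFIABLE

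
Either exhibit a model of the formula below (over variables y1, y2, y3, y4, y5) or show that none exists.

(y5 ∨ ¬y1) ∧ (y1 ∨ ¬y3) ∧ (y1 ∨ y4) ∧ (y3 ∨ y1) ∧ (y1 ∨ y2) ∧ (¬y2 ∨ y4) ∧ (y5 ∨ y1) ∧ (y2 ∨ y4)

Try y5 = True.
Try y1 = True.
Try y2 = True.
(y4) alone gives y4 = True.
No clause remains; y3 is free.

y1 ↦ True,  y2 ↦ True,  y3 ↦ False,  y4 ↦ True,  y5 ↦ True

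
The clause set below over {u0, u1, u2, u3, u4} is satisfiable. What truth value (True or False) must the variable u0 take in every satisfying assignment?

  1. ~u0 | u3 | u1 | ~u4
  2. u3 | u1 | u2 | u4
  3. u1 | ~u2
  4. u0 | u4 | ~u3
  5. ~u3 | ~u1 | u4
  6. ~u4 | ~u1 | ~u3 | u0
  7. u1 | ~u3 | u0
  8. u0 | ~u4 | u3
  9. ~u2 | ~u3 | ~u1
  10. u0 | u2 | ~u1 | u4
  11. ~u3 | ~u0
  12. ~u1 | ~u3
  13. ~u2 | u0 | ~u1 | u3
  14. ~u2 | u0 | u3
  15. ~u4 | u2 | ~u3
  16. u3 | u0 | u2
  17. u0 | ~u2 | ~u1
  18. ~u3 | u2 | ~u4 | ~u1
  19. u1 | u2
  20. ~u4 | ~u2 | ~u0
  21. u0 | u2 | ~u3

Suppose u0 = 0.
Case u1 = 1:
Unit clause (~u3) forces u3 = 0.
Unit clause (~u4) forces u4 = 0.
Unit clause (u2) forces u2 = 1.
Now (~u2) is unsatisfied and unit — conflict.
Undo u1 and try u1 = 0.
Unit clause (~u2) forces u2 = 0.
Now (u2) is unsatisfied and unit — conflict.
Either choice for u1 ends in contradiction.
So every satisfying assignment has u0 = True.

True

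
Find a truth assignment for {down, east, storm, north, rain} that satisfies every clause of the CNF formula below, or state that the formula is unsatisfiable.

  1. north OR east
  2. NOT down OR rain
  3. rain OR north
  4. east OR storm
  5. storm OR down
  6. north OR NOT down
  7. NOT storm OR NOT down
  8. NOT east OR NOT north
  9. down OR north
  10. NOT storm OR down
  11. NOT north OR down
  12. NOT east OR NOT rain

UNSATISFIABLE

Try north = true.
The clause (NOT east) is unit, so east = false.
The clause (storm) is unit, so storm = true.
The clause (NOT down) is unit, so down = false.
Now (down) is unsatisfied and unit — conflict.
Backtrack on north: now try north = false.
The clause (east) is unit, so east = true.
The clause (rain) is unit, so rain = true.
Now (NOT rain) is unsatisfied and unit — conflict.
Both values of north lead to a conflict.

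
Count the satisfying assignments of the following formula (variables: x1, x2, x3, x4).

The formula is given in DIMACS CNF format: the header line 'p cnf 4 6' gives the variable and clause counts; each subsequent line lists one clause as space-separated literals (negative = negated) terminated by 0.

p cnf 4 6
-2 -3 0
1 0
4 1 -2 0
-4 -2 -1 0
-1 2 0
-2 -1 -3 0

1

There are 2^4 = 16 truth assignments over (x1, x2, x3, x4).
Check each against the 6 clauses (columns in the order x1, x2, x3, x4):
  F F F F  ✗ fails (x1)
  F F F T  ✗ fails (x1)
  F F T F  ✗ fails (x1)
  F F T T  ✗ fails (x1)
  F T F F  ✗ fails (x1)
  F T F T  ✗ fails (x1)
  F T T F  ✗ fails (¬x2 ∨ ¬x3)
  F T T T  ✗ fails (¬x2 ∨ ¬x3)
  T F F F  ✗ fails (¬x1 ∨ x2)
  T F F T  ✗ fails (¬x1 ∨ x2)
  T F T F  ✗ fails (¬x1 ∨ x2)
  T F T T  ✗ fails (¬x1 ∨ x2)
  T T F F  ✓ satisfies all
  T T F T  ✗ fails (¬x4 ∨ ¬x2 ∨ ¬x1)
  T T T F  ✗ fails (¬x2 ∨ ¬x3)
  T T T T  ✗ fails (¬x2 ∨ ¬x3)
1 of the 16 rows is a model.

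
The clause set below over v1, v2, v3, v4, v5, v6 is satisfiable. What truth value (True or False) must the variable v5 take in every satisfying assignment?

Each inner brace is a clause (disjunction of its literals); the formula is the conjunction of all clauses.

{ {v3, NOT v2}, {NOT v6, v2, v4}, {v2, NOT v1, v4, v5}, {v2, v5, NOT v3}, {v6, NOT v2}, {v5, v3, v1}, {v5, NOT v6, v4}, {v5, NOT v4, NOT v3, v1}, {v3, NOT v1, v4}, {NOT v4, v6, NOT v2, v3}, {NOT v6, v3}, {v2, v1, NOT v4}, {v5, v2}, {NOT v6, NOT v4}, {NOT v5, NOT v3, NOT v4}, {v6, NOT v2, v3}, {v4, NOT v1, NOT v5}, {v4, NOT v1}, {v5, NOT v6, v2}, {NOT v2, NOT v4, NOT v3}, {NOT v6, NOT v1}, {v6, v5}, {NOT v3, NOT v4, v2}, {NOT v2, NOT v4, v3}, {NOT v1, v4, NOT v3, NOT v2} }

Suppose v5 = false.
From the singleton clause (v2), v2 = true.
From the singleton clause (v3), v3 = true.
From the singleton clause (v6), v6 = true.
From the singleton clause (v4), v4 = true.
Now (NOT v4) is unsatisfied and unit — conflict.
So every satisfying assignment has v5 = True.

True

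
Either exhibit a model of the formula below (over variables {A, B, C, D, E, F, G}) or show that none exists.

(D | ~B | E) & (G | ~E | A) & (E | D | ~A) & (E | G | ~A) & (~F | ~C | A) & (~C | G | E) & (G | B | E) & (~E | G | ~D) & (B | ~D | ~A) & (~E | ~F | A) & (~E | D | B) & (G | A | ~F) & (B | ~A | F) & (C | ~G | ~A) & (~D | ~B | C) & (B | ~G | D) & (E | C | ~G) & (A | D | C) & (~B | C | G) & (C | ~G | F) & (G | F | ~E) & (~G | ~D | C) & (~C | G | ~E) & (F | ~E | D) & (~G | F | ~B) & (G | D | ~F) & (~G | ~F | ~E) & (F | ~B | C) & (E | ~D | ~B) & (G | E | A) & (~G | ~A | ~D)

Case D = 1:
Case E = 1:
Unit clause (G) forces G = 1.
Unit clause (C) forces C = 1.
Unit clause (~F) forces F = 0.
Unit clause (~B) forces B = 0.
Unit clause (~A) forces A = 0.
This assignment satisfies each clause.

A ↦ 0,  B ↦ 0,  C ↦ 1,  D ↦ 1,  E ↦ 1,  F ↦ 0,  G ↦ 1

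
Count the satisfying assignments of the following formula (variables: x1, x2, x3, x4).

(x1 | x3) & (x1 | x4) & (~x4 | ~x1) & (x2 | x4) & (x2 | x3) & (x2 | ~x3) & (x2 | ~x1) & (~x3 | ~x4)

There are 2^4 = 16 truth assignments over (x1, x2, x3, x4).
Check each against the 8 clauses (columns in the order x1, x2, x3, x4):
  F F F F  ✗ fails (x1 | x3)
  F F F T  ✗ fails (x1 | x3)
  F F T F  ✗ fails (x1 | x4)
  F F T T  ✗ fails (x2 | ~x3)
  F T F F  ✗ fails (x1 | x3)
  F T F T  ✗ fails (x1 | x3)
  F T T F  ✗ fails (x1 | x4)
  F T T T  ✗ fails (~x3 | ~x4)
  T F F F  ✗ fails (x2 | x4)
  T F F T  ✗ fails (~x4 | ~x1)
  T F T F  ✗ fails (x2 | x4)
  T F T T  ✗ fails (~x4 | ~x1)
  T T F F  ✓ satisfies all
  T T F T  ✗ fails (~x4 | ~x1)
  T T T F  ✓ satisfies all
  T T T T  ✗ fails (~x4 | ~x1)
2 of the 16 rows are models.

2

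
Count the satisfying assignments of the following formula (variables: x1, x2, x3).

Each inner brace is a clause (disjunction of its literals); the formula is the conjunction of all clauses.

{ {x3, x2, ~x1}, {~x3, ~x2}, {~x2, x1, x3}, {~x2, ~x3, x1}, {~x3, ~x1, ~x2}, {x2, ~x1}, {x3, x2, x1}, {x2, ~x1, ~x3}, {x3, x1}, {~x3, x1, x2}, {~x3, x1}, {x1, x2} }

1

There are 2^3 = 8 truth assignments over (x1, x2, x3).
Check each against the 12 clauses (columns in the order x1, x2, x3):
  F F F  ✗ fails (x3 | x2 | x1)
  F F T  ✗ fails (~x3 | x1 | x2)
  F T F  ✗ fails (~x2 | x1 | x3)
  F T T  ✗ fails (~x3 | ~x2)
  T F F  ✗ fails (x3 | x2 | ~x1)
  T F T  ✗ fails (x2 | ~x1)
  T T F  ✓ satisfies all
  T T T  ✗ fails (~x3 | ~x2)
1 of the 8 rows is a model.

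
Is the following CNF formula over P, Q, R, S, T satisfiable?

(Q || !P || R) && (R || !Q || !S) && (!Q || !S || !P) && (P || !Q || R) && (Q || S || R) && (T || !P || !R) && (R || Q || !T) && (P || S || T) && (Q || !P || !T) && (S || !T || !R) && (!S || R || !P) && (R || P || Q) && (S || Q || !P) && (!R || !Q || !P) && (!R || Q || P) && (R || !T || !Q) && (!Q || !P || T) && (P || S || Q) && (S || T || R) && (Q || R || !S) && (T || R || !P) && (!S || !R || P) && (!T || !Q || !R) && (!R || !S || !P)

No, unsatisfiable

Try Q = true.
Try R = true.
The clause (!P) is unit, so P = false.
The clause (!S) is unit, so S = false.
The clause (T) is unit, so T = true.
That conflicts with the unit clause (!T).
Undo R and try R = false.
The clause (!S) is unit, so S = false.
The clause (P) is unit, so P = true.
The clause (!T) is unit, so T = false.
That conflicts with the unit clause (T).
Either choice for R ends in contradiction.
Undo Q and try Q = false.
Try P = false.
The clause (R) is unit, so R = true.
That conflicts with the unit clause (!R).
Undo P and try P = true.
The clause (R) is unit, so R = true.
The clause (T) is unit, so T = true.
That conflicts with the unit clause (!T).
Either choice for P ends in contradiction.
Either choice for Q ends in contradiction.
No assignment satisfies every clause.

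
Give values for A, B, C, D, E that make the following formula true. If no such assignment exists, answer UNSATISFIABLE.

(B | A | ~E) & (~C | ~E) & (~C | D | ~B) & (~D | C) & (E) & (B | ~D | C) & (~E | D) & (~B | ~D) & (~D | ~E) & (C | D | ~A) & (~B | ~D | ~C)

(E) alone gives E = 1.
(~C) alone gives C = 0.
(~D) alone gives D = 0.
But (D) is also a unit clause — contradiction.

UNSATISFIABLE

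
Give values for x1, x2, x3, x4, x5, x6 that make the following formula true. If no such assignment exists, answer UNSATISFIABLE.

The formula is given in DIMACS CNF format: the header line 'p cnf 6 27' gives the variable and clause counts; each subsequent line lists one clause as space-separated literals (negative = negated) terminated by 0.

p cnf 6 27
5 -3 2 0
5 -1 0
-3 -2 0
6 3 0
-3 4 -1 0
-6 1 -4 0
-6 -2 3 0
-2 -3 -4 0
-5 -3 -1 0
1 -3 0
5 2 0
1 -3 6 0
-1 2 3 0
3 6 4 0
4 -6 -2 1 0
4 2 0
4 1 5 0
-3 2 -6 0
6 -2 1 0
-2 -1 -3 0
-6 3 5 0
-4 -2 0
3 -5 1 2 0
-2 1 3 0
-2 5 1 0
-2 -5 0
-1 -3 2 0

Branch on x5: set x5 = True.
(¬x2) alone gives x2 = False.
(x4) alone gives x4 = True.
Branch on x6: set x6 = True.
(x1) alone gives x1 = True.
(¬x3) alone gives x3 = False.
Now (x3) is unsatisfied and unit — conflict.
Backtrack on x6: now try x6 = False.
(x3) alone gives x3 = True.
(¬x1) alone gives x1 = False.
Now (x1) is unsatisfied and unit — conflict.
Either choice for x6 ends in contradiction.
Backtrack on x5: now try x5 = False.
(¬x1) alone gives x1 = False.
(¬x3) alone gives x3 = False.
(x6) alone gives x6 = True.
Now (¬x6) is unsatisfied and unit — conflict.
Either choice for x5 ends in contradiction.

UNSATISFIABLE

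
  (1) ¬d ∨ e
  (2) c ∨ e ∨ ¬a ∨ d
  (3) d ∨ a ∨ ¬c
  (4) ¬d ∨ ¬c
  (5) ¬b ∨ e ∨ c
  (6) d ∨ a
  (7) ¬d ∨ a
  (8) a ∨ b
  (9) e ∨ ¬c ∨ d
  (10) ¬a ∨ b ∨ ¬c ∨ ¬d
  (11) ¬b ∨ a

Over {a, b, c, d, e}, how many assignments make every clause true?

There are 2^5 = 32 truth assignments over (a, b, c, d, e).
Split on d. With d = True, the clauses containing d are satisfied and ¬d drops from the rest; 2 of the 2^4 = 16 assignments to the other variables satisfy what remains.
With d = False, by the same count on the reduced clause set, 4 assignments work.
(One model: a=T, b=F, c=F, d=F, e=T.)
Total: 2 + 4 = 6.

6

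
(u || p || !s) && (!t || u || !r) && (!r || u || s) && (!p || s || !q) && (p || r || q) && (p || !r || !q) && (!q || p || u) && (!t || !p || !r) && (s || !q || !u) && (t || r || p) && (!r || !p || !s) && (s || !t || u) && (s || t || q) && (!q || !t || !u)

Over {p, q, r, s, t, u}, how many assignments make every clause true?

11

There are 2^6 = 64 truth assignments over (p, q, r, s, t, u).
Split on r. With r = true, the clauses containing r are satisfied and !r drops from the rest; 3 of the 2^5 = 32 assignments to the other variables satisfy what remains.
With r = false, by the same count on the reduced clause set, 8 assignments work.
Total: 3 + 8 = 11.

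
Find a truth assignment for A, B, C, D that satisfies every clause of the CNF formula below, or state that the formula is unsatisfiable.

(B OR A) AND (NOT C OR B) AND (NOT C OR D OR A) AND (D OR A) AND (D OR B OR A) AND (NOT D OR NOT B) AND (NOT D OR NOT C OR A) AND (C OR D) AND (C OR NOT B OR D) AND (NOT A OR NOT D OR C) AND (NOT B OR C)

A ↦ true; B ↦ true; C ↦ true; D ↦ false

Suppose B = true.
Unit clause (NOT D) forces D = false.
Unit clause (A) forces A = true.
Unit clause (C) forces C = true.
This assignment satisfies each clause.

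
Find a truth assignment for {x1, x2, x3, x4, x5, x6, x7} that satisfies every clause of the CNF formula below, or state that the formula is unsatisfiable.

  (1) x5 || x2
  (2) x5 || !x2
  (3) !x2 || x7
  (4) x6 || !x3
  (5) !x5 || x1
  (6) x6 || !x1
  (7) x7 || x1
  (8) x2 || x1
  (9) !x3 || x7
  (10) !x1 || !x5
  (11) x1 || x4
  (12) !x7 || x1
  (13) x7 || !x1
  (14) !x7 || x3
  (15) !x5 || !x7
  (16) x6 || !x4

Case x5 = true:
From the singleton clause (x1), x1 = true.
That conflicts with the unit clause (!x1).
Backtrack on x5: now try x5 = false.
From the singleton clause (x2), x2 = true.
That conflicts with the unit clause (!x2).
Either choice for x5 ends in contradiction.

UNSATISFIABLE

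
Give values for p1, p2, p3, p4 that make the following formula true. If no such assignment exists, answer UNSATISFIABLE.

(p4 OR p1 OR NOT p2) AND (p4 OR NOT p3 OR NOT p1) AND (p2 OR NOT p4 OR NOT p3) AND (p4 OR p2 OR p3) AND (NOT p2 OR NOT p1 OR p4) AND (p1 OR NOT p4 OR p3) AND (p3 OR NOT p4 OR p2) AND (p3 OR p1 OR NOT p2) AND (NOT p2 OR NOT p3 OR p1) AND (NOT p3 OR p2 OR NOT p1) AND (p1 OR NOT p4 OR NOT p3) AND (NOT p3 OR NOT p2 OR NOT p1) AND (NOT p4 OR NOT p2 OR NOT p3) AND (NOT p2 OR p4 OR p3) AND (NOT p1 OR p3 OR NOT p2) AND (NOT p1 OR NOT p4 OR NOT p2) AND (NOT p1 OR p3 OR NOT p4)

p1: false; p2: false; p3: true; p4: false

Case p4 = false:
Case p1 = false:
From the singleton clause (NOT p2), p2 = false.
From the singleton clause (p3), p3 = true.
Every clause now holds.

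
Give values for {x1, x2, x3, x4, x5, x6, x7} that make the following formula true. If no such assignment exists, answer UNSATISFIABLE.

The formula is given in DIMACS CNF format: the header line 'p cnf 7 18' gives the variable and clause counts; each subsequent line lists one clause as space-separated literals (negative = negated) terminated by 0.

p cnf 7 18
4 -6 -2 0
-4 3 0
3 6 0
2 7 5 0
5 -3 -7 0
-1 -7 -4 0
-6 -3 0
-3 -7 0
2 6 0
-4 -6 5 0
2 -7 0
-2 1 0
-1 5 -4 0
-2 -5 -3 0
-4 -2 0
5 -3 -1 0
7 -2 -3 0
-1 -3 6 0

Branch on x4: set x4 = False.
Branch on x6: set x6 = True.
From the singleton clause (¬x2), x2 = False.
From the singleton clause (¬x3), x3 = False.
From the singleton clause (¬x7), x7 = False.
From the singleton clause (x5), x5 = True.
All clauses hold; x1 can take either value.

x1: True; x2: False; x3: False; x4: False; x5: True; x6: True; x7: False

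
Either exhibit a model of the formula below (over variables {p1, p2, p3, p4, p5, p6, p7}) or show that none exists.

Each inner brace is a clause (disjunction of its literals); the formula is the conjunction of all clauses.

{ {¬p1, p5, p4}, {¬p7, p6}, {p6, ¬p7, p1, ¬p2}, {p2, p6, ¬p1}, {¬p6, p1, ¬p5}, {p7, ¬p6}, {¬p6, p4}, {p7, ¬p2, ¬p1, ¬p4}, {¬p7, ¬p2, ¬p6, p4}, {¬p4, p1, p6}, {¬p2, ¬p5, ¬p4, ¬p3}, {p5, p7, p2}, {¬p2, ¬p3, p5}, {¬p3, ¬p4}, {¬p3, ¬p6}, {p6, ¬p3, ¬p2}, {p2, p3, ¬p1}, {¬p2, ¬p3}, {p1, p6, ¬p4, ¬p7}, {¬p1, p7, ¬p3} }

Branch on p7: set p7 = False.
(¬p6) alone gives p6 = False.
Branch on p2: set p2 = True.
(¬p3) alone gives p3 = False.
Branch on p1: set p1 = False.
(¬p4) alone gives p4 = False.
Every clause is now satisfied; p5 is unconstrained.

p1: False,  p2: True,  p3: False,  p4: False,  p5: False,  p6: False,  p7: False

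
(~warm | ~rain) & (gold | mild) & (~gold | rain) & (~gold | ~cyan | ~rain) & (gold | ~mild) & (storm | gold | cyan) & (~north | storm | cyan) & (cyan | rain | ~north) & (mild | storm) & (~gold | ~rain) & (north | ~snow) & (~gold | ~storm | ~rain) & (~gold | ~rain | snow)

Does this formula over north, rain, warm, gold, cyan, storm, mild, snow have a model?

Suppose warm = 0.
Suppose gold = 1.
The clause (rain) is unit, so rain = 1.
Now (~rain) is unsatisfied and unit — conflict.
So gold must be the other value — set gold = 0.
The clause (mild) is unit, so mild = 1.
Now (~mild) is unsatisfied and unit — conflict.
Both values of gold lead to a conflict.
So warm must be the other value — set warm = 1.
The clause (~rain) is unit, so rain = 0.
The clause (~gold) is unit, so gold = 0.
The clause (mild) is unit, so mild = 1.
Now (~mild) is unsatisfied and unit — conflict.
Both values of warm lead to a conflict.
No assignment satisfies every clause.

No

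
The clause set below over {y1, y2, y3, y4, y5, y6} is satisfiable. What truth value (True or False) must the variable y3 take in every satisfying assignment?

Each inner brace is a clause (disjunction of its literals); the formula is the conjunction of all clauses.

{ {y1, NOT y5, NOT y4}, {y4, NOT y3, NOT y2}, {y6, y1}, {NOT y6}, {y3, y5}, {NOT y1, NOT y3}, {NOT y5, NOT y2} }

False

Suppose y3 = true.
Unit clause (NOT y6) forces y6 = false.
Unit clause (y1) forces y1 = true.
Now (NOT y1) is unsatisfied and unit — conflict.
So every satisfying assignment has y3 = False.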